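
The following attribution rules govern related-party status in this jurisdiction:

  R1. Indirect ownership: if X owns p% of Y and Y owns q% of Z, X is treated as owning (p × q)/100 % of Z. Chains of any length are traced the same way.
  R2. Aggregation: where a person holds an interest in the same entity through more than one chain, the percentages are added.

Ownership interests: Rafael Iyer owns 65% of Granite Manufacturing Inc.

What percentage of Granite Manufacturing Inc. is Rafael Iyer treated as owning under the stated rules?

Direct interest in Granite Manufacturing Inc: 65%.

65%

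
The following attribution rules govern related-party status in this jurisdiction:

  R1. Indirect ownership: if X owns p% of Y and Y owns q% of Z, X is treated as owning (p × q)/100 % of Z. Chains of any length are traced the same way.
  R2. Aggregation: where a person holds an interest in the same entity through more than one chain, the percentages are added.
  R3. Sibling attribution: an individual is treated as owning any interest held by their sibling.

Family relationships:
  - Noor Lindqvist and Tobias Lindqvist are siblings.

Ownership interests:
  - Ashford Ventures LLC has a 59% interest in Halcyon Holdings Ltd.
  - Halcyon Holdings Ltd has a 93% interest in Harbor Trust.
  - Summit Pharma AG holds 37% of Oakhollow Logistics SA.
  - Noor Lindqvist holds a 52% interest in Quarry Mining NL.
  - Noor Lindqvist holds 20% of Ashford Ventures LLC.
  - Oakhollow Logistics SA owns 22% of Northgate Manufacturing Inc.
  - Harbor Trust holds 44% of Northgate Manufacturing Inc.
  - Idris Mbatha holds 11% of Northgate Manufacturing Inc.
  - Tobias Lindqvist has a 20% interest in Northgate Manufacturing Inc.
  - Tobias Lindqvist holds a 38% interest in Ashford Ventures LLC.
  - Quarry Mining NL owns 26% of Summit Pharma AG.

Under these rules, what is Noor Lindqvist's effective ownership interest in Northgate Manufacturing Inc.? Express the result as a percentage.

35.103352%

By sibling attribution (R3), Noor Lindqvist is treated as also owning Tobias Lindqvist's interest in Ashford Ventures LLC, giving 20% + 38% = 58%.
By sibling attribution (R3), Noor Lindqvist is treated as owning Tobias Lindqvist's 20% interest in Northgate Manufacturing Inc.
Chain via Quarry Mining NL → Summit Pharma AG → Oakhollow Logistics SA (R1): 52% × 26% × 37% × 22% = 1.100528% of Northgate Manufacturing Inc.
Chain via Ashford Ventures LLC → Halcyon Holdings Ltd → Harbor Trust (R1): 58% × 59% × 93% × 44% = 14.002824% of Northgate Manufacturing Inc.
Direct interest in Northgate Manufacturing Inc: 20%.
Aggregating (R2): 1.100528% + 14.002824% + 20% = 35.103352%.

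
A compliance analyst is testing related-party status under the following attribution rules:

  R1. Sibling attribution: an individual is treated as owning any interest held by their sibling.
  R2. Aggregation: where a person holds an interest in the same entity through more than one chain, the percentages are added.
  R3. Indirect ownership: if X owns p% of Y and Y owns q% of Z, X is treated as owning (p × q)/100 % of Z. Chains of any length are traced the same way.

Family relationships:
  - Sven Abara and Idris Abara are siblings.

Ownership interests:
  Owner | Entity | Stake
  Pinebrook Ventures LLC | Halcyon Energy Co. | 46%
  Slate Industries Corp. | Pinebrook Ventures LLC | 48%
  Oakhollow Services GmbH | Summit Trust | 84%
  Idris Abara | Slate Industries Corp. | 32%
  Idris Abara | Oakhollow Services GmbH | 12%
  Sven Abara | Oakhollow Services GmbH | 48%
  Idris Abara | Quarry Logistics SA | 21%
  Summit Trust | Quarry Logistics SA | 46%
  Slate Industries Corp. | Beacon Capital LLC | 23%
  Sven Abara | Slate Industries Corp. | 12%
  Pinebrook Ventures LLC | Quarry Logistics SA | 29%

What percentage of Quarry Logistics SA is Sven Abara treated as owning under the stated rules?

By sibling attribution (R1), Sven Abara is treated as also owning Idris Abara's interest in Oakhollow Services GmbH, giving 48% + 12% = 60%.
By sibling attribution (R1), Sven Abara is treated as also owning Idris Abara's interest in Slate Industries Corp, giving 12% + 32% = 44%.
By sibling attribution (R1), Sven Abara is treated as owning Idris Abara's 21% interest in Quarry Logistics SA.
Chain via Oakhollow Services GmbH → Summit Trust (R3): 60% × 84% × 46% = 23.184% of Quarry Logistics SA.
Chain via Slate Industries Corp. → Pinebrook Ventures LLC (R3): 44% × 48% × 29% = 6.1248% of Quarry Logistics SA.
Direct interest in Quarry Logistics SA: 21%.
Aggregating (R2): 23.184% + 6.1248% + 21% = 50.3088%.

50.3088%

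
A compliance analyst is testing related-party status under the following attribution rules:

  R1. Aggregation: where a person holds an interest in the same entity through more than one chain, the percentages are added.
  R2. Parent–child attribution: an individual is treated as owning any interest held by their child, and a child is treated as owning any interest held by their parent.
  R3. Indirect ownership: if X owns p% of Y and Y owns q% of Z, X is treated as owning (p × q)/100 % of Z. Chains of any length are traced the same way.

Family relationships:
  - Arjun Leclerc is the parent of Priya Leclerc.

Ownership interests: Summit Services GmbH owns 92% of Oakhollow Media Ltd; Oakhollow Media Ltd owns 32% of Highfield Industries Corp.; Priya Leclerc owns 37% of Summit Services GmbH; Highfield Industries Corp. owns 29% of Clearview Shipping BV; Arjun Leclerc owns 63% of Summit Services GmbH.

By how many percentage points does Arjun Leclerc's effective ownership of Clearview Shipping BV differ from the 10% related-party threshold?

By parent–child attribution (R2), Arjun Leclerc is treated as also owning Priya Leclerc's interest in Summit Services GmbH, giving 63% + 37% = 100%.
Chain via Summit Services GmbH → Oakhollow Media Ltd → Highfield Industries Corp. (R3): 100% × 92% × 32% × 29% = 8.5376% of Clearview Shipping BV.
8.5376% falls short of the 10% threshold by 1.4624 percentage points.

1.4624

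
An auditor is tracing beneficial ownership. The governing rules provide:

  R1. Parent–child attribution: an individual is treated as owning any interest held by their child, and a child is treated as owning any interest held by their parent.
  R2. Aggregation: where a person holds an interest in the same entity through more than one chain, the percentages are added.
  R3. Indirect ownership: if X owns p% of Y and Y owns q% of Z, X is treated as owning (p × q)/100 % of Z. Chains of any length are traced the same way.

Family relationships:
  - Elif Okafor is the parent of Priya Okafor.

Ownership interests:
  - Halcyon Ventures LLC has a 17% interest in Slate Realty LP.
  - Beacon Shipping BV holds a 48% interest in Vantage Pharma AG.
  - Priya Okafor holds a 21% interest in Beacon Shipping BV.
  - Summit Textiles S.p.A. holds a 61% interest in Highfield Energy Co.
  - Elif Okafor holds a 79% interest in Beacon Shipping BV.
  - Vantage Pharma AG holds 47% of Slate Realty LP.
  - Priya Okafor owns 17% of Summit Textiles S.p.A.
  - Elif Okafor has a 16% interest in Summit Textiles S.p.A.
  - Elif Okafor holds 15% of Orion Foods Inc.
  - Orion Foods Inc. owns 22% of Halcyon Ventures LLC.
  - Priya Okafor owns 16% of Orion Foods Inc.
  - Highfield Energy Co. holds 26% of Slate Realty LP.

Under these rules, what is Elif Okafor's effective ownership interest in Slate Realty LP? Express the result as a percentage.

28.9532%

By parent–child attribution (R1), Elif Okafor is treated as also owning Priya Okafor's interest in Beacon Shipping BV, giving 79% + 21% = 100%.
By parent–child attribution (R1), Elif Okafor is treated as also owning Priya Okafor's interest in Summit Textiles S.p.A, giving 16% + 17% = 33%.
By parent–child attribution (R1), Elif Okafor is treated as also owning Priya Okafor's interest in Orion Foods Inc, giving 15% + 16% = 31%.
Chain via Beacon Shipping BV → Vantage Pharma AG (R3): 100% × 48% × 47% = 22.56% of Slate Realty LP.
Chain via Summit Textiles S.p.A. → Highfield Energy Co. (R3): 33% × 61% × 26% = 5.2338% of Slate Realty LP.
Chain via Orion Foods Inc. → Halcyon Ventures LLC (R3): 31% × 22% × 17% = 1.1594% of Slate Realty LP.
Aggregating (R2): 22.56% + 5.2338% + 1.1594% = 28.9532%.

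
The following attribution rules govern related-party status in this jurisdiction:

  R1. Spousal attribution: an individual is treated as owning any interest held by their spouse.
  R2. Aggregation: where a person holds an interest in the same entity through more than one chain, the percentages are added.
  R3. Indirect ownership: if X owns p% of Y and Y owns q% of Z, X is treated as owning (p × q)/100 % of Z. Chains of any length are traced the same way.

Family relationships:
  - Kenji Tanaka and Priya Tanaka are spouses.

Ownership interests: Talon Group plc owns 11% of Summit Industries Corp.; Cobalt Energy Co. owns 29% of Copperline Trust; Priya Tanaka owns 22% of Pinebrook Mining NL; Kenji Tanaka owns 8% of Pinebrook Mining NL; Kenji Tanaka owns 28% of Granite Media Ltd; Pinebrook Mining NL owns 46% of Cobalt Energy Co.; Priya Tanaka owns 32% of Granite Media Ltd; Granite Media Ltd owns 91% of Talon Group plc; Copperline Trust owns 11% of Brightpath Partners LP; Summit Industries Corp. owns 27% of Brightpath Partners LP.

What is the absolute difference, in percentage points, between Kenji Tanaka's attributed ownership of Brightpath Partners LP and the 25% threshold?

22.93816

By spousal attribution (R1), Kenji Tanaka is treated as also owning Priya Tanaka's interest in Pinebrook Mining NL, giving 8% + 22% = 30%.
By spousal attribution (R1), Kenji Tanaka is treated as also owning Priya Tanaka's interest in Granite Media Ltd, giving 28% + 32% = 60%.
Chain via Pinebrook Mining NL → Cobalt Energy Co. → Copperline Trust (R3): 30% × 46% × 29% × 11% = 0.44022% of Brightpath Partners LP.
Chain via Granite Media Ltd → Talon Group plc → Summit Industries Corp. (R3): 60% × 91% × 11% × 27% = 1.62162% of Brightpath Partners LP.
Aggregating (R2): 0.44022% + 1.62162% = 2.06184%.
2.06184% falls short of the 25% threshold by 22.93816 percentage points.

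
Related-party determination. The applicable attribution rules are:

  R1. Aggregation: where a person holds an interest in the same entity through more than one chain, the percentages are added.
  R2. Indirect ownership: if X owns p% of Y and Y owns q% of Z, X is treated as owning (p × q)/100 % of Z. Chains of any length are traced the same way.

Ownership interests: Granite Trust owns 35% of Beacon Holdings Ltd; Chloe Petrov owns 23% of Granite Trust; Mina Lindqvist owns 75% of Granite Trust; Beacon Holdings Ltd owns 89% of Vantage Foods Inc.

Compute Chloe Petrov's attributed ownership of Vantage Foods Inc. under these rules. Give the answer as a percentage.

Chain via Granite Trust → Beacon Holdings Ltd (R2): 23% × 35% × 89% = 7.1645% of Vantage Foods Inc.

7.1645%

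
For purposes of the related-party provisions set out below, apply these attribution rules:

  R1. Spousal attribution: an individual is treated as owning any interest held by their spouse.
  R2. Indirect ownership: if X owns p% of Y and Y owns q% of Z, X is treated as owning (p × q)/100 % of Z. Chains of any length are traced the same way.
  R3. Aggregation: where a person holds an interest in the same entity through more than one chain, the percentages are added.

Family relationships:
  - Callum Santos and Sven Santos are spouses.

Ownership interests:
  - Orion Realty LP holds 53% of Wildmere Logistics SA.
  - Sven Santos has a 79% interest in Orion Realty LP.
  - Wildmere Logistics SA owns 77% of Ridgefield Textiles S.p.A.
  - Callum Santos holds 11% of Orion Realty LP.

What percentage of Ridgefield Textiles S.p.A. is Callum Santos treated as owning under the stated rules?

By spousal attribution (R1), Callum Santos is treated as also owning Sven Santos's interest in Orion Realty LP, giving 11% + 79% = 90%.
Chain via Orion Realty LP → Wildmere Logistics SA (R2): 90% × 53% × 77% = 36.729% of Ridgefield Textiles S.p.A.

36.729%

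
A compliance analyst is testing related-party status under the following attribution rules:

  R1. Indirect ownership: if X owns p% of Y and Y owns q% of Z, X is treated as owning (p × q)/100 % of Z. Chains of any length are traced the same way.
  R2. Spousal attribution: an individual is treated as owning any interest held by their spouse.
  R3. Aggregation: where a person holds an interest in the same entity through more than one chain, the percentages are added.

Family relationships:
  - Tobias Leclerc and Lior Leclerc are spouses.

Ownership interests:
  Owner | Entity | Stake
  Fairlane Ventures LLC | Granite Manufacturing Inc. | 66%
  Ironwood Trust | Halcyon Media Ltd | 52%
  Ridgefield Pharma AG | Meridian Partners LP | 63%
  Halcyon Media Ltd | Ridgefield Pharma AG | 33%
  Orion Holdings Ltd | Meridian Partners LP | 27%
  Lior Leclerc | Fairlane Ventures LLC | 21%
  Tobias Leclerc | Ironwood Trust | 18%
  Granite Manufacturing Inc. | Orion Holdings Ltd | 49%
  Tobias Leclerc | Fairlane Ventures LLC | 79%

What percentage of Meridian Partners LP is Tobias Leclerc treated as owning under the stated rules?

10.677744%

By spousal attribution (R2), Tobias Leclerc is treated as also owning Lior Leclerc's interest in Fairlane Ventures LLC, giving 79% + 21% = 100%.
Chain via Ironwood Trust → Halcyon Media Ltd → Ridgefield Pharma AG (R1): 18% × 52% × 33% × 63% = 1.945944% of Meridian Partners LP.
Chain via Fairlane Ventures LLC → Granite Manufacturing Inc. → Orion Holdings Ltd (R1): 100% × 66% × 49% × 27% = 8.7318% of Meridian Partners LP.
Aggregating (R3): 1.945944% + 8.7318% = 10.677744%.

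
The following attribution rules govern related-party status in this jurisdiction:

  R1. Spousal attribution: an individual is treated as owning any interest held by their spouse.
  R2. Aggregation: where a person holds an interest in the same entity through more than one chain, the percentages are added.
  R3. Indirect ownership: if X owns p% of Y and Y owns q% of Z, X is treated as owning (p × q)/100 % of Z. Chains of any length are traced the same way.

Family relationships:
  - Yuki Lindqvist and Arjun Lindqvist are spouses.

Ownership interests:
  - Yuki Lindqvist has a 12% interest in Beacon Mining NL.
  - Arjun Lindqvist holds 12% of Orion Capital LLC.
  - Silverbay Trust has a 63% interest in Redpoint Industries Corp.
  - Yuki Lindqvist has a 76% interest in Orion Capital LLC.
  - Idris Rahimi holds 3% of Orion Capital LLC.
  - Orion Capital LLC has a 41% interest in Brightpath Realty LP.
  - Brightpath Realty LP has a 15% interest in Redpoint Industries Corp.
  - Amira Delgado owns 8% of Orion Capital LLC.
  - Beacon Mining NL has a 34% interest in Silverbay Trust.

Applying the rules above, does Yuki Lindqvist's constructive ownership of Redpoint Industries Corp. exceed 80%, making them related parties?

By spousal attribution (R1), Yuki Lindqvist is treated as also owning Arjun Lindqvist's interest in Orion Capital LLC, giving 76% + 12% = 88%.
Chain via Beacon Mining NL → Silverbay Trust (R3): 12% × 34% × 63% = 2.5704% of Redpoint Industries Corp.
Chain via Orion Capital LLC → Brightpath Realty LP (R3): 88% × 41% × 15% = 5.412% of Redpoint Industries Corp.
Aggregating (R2): 2.5704% + 5.412% = 7.9824%.
7.9824% does not exceed the 80% threshold, so Yuki is not a related party to Redpoint Industries Corp.

No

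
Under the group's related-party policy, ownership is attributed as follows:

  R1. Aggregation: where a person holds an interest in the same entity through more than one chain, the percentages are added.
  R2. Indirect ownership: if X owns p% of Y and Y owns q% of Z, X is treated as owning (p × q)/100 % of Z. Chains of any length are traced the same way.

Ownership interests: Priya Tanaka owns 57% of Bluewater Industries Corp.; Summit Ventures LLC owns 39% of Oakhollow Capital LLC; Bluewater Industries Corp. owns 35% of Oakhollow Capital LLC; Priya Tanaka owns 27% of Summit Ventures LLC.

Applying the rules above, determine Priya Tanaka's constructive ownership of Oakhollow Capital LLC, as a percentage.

30.48%

Chain via Bluewater Industries Corp. (R2): 57% × 35% = 19.95% of Oakhollow Capital LLC.
Chain via Summit Ventures LLC (R2): 27% × 39% = 10.53% of Oakhollow Capital LLC.
Aggregating (R1): 19.95% + 10.53% = 30.48%.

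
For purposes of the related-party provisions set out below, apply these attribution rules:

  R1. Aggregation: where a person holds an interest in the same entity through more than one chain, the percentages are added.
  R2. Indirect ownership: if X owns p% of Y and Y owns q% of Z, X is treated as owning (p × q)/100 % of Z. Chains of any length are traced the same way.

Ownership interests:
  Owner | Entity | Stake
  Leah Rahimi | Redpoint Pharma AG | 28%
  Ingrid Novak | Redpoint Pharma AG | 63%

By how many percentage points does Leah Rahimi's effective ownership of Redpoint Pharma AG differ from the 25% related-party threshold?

3

Direct interest in Redpoint Pharma AG: 28%.
28% exceeds the 25% threshold by 3 percentage points.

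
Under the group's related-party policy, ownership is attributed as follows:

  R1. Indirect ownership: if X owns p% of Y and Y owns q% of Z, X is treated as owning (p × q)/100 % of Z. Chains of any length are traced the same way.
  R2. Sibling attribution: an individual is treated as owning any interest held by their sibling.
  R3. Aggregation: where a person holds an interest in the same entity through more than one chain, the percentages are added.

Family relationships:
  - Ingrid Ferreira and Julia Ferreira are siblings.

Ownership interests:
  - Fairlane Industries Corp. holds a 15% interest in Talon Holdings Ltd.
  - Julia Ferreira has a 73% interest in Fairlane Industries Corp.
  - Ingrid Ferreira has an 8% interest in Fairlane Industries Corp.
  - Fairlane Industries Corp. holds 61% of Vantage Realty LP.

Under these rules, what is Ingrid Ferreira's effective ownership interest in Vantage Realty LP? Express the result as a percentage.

By sibling attribution (R2), Ingrid Ferreira is treated as also owning Julia Ferreira's interest in Fairlane Industries Corp, giving 8% + 73% = 81%.
Chain via Fairlane Industries Corp. (R1): 81% × 61% = 49.41% of Vantage Realty LP.

49.41%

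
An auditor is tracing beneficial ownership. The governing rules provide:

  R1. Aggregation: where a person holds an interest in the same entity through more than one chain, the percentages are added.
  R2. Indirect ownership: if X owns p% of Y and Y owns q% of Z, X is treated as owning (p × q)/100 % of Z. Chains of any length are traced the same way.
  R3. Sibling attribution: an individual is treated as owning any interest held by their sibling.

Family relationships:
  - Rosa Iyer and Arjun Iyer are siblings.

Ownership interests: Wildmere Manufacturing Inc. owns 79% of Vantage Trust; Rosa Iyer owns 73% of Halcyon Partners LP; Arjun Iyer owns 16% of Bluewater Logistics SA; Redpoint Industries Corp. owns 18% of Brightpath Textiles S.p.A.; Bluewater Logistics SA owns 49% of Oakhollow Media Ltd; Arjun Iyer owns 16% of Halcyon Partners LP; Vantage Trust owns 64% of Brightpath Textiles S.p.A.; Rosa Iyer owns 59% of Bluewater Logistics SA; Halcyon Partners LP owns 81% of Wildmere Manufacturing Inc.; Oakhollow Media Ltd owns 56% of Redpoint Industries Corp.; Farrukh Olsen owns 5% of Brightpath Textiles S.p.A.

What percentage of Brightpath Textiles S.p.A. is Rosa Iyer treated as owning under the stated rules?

By sibling attribution (R3), Rosa Iyer is treated as also owning Arjun Iyer's interest in Halcyon Partners LP, giving 73% + 16% = 89%.
By sibling attribution (R3), Rosa Iyer is treated as also owning Arjun Iyer's interest in Bluewater Logistics SA, giving 59% + 16% = 75%.
Chain via Halcyon Partners LP → Wildmere Manufacturing Inc. → Vantage Trust (R2): 89% × 81% × 79% × 64% = 36.448704% of Brightpath Textiles S.p.A.
Chain via Bluewater Logistics SA → Oakhollow Media Ltd → Redpoint Industries Corp. (R2): 75% × 49% × 56% × 18% = 3.7044% of Brightpath Textiles S.p.A.
Aggregating (R1): 36.448704% + 3.7044% = 40.153104%.

40.153104%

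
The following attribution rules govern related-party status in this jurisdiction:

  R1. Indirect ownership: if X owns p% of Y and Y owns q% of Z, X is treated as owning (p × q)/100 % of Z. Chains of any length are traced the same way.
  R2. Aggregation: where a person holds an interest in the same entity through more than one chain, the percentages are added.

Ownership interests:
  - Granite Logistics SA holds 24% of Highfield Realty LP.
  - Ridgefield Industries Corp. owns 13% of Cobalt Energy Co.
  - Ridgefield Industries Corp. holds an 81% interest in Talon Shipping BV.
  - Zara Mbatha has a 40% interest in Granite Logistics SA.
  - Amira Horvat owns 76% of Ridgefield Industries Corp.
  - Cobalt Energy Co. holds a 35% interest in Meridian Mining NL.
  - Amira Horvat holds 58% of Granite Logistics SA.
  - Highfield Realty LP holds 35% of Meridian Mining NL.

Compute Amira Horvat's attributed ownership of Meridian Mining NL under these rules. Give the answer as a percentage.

8.33%

Chain via Ridgefield Industries Corp. → Cobalt Energy Co. (R1): 76% × 13% × 35% = 3.458% of Meridian Mining NL.
Chain via Granite Logistics SA → Highfield Realty LP (R1): 58% × 24% × 35% = 4.872% of Meridian Mining NL.
Aggregating (R2): 3.458% + 4.872% = 8.33%.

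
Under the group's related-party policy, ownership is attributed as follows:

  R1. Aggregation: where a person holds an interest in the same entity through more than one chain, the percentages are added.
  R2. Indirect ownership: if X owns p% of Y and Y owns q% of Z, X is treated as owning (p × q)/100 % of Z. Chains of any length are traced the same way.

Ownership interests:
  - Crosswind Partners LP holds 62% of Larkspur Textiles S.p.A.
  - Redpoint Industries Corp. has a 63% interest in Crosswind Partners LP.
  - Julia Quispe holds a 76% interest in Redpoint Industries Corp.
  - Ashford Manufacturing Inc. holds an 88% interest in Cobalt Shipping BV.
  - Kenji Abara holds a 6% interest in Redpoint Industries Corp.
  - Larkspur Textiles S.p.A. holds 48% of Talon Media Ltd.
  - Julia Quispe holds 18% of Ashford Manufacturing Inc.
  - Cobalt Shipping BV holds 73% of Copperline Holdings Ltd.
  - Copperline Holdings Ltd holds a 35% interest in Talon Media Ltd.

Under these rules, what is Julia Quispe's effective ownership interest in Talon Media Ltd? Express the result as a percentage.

18.296208%

Chain via Redpoint Industries Corp. → Crosswind Partners LP → Larkspur Textiles S.p.A. (R2): 76% × 63% × 62% × 48% = 14.249088% of Talon Media Ltd.
Chain via Ashford Manufacturing Inc. → Cobalt Shipping BV → Copperline Holdings Ltd (R2): 18% × 88% × 73% × 35% = 4.04712% of Talon Media Ltd.
Aggregating (R1): 14.249088% + 4.04712% = 18.296208%.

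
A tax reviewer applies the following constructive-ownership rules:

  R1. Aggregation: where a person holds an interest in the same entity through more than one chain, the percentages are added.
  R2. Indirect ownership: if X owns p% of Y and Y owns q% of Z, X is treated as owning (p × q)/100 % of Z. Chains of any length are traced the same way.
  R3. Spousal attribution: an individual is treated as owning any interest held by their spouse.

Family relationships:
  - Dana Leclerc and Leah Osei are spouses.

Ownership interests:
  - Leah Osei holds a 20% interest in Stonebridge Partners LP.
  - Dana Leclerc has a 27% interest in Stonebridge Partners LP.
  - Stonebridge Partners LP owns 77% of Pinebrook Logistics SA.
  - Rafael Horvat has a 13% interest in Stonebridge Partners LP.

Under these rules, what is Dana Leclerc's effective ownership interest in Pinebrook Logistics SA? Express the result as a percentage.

By spousal attribution (R3), Dana Leclerc is treated as also owning Leah Osei's interest in Stonebridge Partners LP, giving 27% + 20% = 47%.
Chain via Stonebridge Partners LP (R2): 47% × 77% = 36.19% of Pinebrook Logistics SA.

36.19%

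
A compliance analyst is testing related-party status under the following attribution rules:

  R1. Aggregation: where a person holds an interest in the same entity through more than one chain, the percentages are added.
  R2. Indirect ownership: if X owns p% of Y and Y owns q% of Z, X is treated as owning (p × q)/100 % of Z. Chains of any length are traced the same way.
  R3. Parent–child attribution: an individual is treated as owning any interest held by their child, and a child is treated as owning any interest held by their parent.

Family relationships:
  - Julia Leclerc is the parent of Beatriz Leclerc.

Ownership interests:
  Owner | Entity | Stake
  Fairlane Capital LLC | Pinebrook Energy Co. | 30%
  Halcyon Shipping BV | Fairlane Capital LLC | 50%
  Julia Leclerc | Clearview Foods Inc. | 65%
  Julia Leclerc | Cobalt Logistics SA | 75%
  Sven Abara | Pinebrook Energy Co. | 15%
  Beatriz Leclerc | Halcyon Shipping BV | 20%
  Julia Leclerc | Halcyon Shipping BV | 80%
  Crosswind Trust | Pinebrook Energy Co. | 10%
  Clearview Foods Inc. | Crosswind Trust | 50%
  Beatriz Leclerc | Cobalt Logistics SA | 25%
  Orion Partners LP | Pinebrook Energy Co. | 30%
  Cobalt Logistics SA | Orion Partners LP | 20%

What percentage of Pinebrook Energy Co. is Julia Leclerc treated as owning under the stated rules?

24.25%

By parent–child attribution (R3), Julia Leclerc is treated as also owning Beatriz Leclerc's interest in Cobalt Logistics SA, giving 75% + 25% = 100%.
By parent–child attribution (R3), Julia Leclerc is treated as also owning Beatriz Leclerc's interest in Halcyon Shipping BV, giving 80% + 20% = 100%.
Chain via Clearview Foods Inc. → Crosswind Trust (R2): 65% × 50% × 10% = 3.25% of Pinebrook Energy Co.
Chain via Cobalt Logistics SA → Orion Partners LP (R2): 100% × 20% × 30% = 6% of Pinebrook Energy Co.
Chain via Halcyon Shipping BV → Fairlane Capital LLC (R2): 100% × 50% × 30% = 15% of Pinebrook Energy Co.
Aggregating (R1): 3.25% + 6% + 15% = 24.25%.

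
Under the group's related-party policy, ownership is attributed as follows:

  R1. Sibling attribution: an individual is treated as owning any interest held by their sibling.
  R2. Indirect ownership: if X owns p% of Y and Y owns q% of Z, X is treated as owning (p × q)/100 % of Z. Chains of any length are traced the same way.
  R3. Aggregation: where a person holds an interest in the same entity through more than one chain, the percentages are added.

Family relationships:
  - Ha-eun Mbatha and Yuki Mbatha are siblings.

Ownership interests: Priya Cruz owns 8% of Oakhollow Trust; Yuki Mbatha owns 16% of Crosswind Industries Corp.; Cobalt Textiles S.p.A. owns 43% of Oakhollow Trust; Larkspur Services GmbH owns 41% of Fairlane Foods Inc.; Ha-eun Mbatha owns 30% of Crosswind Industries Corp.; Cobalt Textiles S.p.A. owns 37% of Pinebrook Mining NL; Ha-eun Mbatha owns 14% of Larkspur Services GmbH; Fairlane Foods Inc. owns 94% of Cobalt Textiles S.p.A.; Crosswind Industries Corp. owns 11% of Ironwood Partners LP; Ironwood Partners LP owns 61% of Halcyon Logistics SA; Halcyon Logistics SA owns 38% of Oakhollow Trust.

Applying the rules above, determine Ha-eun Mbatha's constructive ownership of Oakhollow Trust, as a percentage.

3.493016%

By sibling attribution (R1), Ha-eun Mbatha is treated as also owning Yuki Mbatha's interest in Crosswind Industries Corp, giving 30% + 16% = 46%.
Chain via Larkspur Services GmbH → Fairlane Foods Inc. → Cobalt Textiles S.p.A. (R2): 14% × 41% × 94% × 43% = 2.320108% of Oakhollow Trust.
Chain via Crosswind Industries Corp. → Ironwood Partners LP → Halcyon Logistics SA (R2): 46% × 11% × 61% × 38% = 1.172908% of Oakhollow Trust.
Aggregating (R3): 2.320108% + 1.172908% = 3.493016%.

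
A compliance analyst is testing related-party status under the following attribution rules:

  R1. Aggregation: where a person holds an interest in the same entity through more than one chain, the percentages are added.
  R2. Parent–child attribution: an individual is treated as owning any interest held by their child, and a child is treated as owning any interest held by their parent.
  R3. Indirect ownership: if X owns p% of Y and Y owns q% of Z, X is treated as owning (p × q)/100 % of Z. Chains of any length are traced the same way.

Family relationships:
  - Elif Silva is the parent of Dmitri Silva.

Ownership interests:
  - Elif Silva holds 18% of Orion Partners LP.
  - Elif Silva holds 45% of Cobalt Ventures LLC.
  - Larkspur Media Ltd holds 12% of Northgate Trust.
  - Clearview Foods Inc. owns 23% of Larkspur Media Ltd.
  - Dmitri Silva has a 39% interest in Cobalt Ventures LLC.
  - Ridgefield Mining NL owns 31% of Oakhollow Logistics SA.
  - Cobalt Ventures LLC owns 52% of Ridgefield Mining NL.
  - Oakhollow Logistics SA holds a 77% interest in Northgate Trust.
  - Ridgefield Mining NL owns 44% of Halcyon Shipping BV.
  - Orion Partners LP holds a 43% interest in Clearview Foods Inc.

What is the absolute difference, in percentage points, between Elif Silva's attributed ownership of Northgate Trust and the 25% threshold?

By parent–child attribution (R2), Elif Silva is treated as also owning Dmitri Silva's interest in Cobalt Ventures LLC, giving 45% + 39% = 84%.
Chain via Orion Partners LP → Clearview Foods Inc. → Larkspur Media Ltd (R3): 18% × 43% × 23% × 12% = 0.213624% of Northgate Trust.
Chain via Cobalt Ventures LLC → Ridgefield Mining NL → Oakhollow Logistics SA (R3): 84% × 52% × 31% × 77% = 10.426416% of Northgate Trust.
Aggregating (R1): 0.213624% + 10.426416% = 10.64004%.
10.64004% falls short of the 25% threshold by 14.35996 percentage points.

14.35996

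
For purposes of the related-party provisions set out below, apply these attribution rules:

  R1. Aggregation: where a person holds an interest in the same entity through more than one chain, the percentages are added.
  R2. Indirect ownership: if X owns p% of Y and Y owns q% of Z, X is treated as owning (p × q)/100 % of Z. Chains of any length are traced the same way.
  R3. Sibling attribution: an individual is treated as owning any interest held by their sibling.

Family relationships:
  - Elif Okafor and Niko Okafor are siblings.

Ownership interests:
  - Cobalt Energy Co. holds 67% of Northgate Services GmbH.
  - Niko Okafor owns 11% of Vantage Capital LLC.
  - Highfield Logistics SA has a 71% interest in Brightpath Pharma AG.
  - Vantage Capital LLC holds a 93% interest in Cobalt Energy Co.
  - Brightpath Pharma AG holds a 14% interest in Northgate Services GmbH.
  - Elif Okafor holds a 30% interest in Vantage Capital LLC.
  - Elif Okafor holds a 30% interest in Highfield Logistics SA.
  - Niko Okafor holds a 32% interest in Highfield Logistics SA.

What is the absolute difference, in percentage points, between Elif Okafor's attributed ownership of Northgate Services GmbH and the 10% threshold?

By sibling attribution (R3), Elif Okafor is treated as also owning Niko Okafor's interest in Vantage Capital LLC, giving 30% + 11% = 41%.
By sibling attribution (R3), Elif Okafor is treated as also owning Niko Okafor's interest in Highfield Logistics SA, giving 30% + 32% = 62%.
Chain via Vantage Capital LLC → Cobalt Energy Co. (R2): 41% × 93% × 67% = 25.5471% of Northgate Services GmbH.
Chain via Highfield Logistics SA → Brightpath Pharma AG (R2): 62% × 71% × 14% = 6.1628% of Northgate Services GmbH.
Aggregating (R1): 25.5471% + 6.1628% = 31.7099%.
31.7099% exceeds the 10% threshold by 21.7099 percentage points.

21.7099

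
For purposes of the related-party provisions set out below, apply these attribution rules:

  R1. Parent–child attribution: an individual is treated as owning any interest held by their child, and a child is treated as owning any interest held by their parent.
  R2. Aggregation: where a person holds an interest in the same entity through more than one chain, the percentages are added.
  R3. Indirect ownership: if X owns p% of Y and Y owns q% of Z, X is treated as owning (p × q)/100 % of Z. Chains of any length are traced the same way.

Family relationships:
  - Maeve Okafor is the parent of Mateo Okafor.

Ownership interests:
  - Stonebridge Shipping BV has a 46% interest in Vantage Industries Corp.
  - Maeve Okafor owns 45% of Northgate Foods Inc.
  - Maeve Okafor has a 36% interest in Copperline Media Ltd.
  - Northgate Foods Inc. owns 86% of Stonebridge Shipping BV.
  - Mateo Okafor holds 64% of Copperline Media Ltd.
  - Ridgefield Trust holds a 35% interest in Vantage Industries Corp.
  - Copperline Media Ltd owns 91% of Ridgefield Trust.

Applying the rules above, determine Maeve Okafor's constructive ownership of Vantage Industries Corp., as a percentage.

By parent–child attribution (R1), Maeve Okafor is treated as also owning Mateo Okafor's interest in Copperline Media Ltd, giving 36% + 64% = 100%.
Chain via Northgate Foods Inc. → Stonebridge Shipping BV (R3): 45% × 86% × 46% = 17.802% of Vantage Industries Corp.
Chain via Copperline Media Ltd → Ridgefield Trust (R3): 100% × 91% × 35% = 31.85% of Vantage Industries Corp.
Aggregating (R2): 17.802% + 31.85% = 49.652%.

49.652%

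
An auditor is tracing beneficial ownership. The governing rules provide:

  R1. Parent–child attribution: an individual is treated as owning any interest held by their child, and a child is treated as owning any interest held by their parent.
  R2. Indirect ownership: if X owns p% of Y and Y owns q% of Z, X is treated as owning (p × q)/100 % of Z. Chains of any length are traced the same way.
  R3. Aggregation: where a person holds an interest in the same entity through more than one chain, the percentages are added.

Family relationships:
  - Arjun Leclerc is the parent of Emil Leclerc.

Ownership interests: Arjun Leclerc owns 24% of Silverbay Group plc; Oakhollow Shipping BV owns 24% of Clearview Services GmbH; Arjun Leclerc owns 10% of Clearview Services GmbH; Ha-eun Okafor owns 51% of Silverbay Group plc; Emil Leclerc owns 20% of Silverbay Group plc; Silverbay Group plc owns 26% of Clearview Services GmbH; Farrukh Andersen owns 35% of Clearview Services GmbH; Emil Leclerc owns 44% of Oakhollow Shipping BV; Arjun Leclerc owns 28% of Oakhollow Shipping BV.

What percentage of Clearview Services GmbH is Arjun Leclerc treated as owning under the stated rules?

By parent–child attribution (R1), Arjun Leclerc is treated as also owning Emil Leclerc's interest in Oakhollow Shipping BV, giving 28% + 44% = 72%.
By parent–child attribution (R1), Arjun Leclerc is treated as also owning Emil Leclerc's interest in Silverbay Group plc, giving 24% + 20% = 44%.
Chain via Oakhollow Shipping BV (R2): 72% × 24% = 17.28% of Clearview Services GmbH.
Chain via Silverbay Group plc (R2): 44% × 26% = 11.44% of Clearview Services GmbH.
Direct interest in Clearview Services GmbH: 10%.
Aggregating (R3): 17.28% + 11.44% + 10% = 38.72%.

38.72%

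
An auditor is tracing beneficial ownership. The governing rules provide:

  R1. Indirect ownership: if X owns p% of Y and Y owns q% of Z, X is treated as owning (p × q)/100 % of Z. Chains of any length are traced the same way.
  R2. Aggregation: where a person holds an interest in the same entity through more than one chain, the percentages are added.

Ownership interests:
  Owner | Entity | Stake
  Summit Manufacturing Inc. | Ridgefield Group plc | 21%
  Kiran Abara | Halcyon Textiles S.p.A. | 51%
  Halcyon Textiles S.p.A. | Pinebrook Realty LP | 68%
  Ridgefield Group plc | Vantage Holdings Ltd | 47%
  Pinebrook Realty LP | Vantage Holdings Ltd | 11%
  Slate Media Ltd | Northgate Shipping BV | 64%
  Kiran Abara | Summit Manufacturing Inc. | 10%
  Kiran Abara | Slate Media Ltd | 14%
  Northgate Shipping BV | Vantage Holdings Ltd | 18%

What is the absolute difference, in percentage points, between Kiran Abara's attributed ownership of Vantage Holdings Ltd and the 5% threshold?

Chain via Summit Manufacturing Inc. → Ridgefield Group plc (R1): 10% × 21% × 47% = 0.987% of Vantage Holdings Ltd.
Chain via Halcyon Textiles S.p.A. → Pinebrook Realty LP (R1): 51% × 68% × 11% = 3.8148% of Vantage Holdings Ltd.
Chain via Slate Media Ltd → Northgate Shipping BV (R1): 14% × 64% × 18% = 1.6128% of Vantage Holdings Ltd.
Aggregating (R2): 0.987% + 3.8148% + 1.6128% = 6.4146%.
6.4146% exceeds the 5% threshold by 1.4146 percentage points.

1.4146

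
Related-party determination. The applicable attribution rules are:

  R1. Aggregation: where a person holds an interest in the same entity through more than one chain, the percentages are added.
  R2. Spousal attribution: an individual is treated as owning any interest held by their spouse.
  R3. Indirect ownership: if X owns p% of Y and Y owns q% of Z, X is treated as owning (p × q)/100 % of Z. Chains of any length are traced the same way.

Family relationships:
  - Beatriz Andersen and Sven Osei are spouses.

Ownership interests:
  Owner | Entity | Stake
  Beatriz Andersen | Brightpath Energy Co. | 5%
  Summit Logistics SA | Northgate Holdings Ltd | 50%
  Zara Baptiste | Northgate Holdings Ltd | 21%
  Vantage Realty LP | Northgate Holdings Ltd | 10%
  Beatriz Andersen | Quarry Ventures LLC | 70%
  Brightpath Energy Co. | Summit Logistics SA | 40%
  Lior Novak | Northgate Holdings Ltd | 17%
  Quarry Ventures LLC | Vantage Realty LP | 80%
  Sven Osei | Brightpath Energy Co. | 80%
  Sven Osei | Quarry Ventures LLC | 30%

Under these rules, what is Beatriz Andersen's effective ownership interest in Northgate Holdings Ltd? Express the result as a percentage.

By spousal attribution (R2), Beatriz Andersen is treated as also owning Sven Osei's interest in Quarry Ventures LLC, giving 70% + 30% = 100%.
By spousal attribution (R2), Beatriz Andersen is treated as also owning Sven Osei's interest in Brightpath Energy Co, giving 5% + 80% = 85%.
Chain via Quarry Ventures LLC → Vantage Realty LP (R3): 100% × 80% × 10% = 8% of Northgate Holdings Ltd.
Chain via Brightpath Energy Co. → Summit Logistics SA (R3): 85% × 40% × 50% = 17% of Northgate Holdings Ltd.
Aggregating (R1): 8% + 17% = 25%.

25%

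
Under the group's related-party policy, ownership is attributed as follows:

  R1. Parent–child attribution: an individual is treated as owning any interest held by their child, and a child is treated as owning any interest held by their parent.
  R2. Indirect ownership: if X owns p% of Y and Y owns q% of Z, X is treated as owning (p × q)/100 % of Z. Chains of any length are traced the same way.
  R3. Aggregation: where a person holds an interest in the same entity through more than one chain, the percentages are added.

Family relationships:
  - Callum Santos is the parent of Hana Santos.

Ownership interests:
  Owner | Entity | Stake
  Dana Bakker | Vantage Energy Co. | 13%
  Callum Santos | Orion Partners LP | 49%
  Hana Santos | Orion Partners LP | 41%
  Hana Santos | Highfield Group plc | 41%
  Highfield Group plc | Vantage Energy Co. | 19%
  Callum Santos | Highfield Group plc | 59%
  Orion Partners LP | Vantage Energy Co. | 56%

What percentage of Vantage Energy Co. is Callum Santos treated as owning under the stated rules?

69.4%

By parent–child attribution (R1), Callum Santos is treated as also owning Hana Santos's interest in Orion Partners LP, giving 49% + 41% = 90%.
By parent–child attribution (R1), Callum Santos is treated as also owning Hana Santos's interest in Highfield Group plc, giving 59% + 41% = 100%.
Chain via Orion Partners LP (R2): 90% × 56% = 50.4% of Vantage Energy Co.
Chain via Highfield Group plc (R2): 100% × 19% = 19% of Vantage Energy Co.
Aggregating (R3): 50.4% + 19% = 69.4%.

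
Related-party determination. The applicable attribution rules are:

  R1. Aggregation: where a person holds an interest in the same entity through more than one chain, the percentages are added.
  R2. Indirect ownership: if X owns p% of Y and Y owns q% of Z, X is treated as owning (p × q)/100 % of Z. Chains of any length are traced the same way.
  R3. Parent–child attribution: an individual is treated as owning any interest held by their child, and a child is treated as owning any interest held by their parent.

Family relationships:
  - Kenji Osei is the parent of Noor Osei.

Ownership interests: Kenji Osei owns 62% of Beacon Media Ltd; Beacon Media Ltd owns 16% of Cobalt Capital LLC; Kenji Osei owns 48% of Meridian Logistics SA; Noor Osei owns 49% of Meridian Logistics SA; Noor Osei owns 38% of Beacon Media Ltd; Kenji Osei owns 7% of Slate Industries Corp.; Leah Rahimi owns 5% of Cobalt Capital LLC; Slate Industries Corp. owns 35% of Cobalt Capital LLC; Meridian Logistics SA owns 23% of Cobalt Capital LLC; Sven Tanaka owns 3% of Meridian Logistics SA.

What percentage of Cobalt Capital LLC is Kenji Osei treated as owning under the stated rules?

By parent–child attribution (R3), Kenji Osei is treated as also owning Noor Osei's interest in Meridian Logistics SA, giving 48% + 49% = 97%.
By parent–child attribution (R3), Kenji Osei is treated as also owning Noor Osei's interest in Beacon Media Ltd, giving 62% + 38% = 100%.
Chain via Slate Industries Corp. (R2): 7% × 35% = 2.45% of Cobalt Capital LLC.
Chain via Meridian Logistics SA (R2): 97% × 23% = 22.31% of Cobalt Capital LLC.
Chain via Beacon Media Ltd (R2): 100% × 16% = 16% of Cobalt Capital LLC.
Aggregating (R1): 2.45% + 22.31% + 16% = 40.76%.

40.76%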